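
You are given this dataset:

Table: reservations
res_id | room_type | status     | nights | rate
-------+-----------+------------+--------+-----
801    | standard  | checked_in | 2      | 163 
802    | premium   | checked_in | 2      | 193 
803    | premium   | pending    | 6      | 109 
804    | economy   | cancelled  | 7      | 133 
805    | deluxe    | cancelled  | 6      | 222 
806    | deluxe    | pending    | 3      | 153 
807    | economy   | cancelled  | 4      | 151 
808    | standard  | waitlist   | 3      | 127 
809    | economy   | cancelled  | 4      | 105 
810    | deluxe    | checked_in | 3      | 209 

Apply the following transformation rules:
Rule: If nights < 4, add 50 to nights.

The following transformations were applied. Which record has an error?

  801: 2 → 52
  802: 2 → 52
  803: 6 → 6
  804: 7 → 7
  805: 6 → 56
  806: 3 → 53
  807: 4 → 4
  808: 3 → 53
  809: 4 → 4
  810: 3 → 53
Record 805 has an error. The correct transformed value should be 6, not 56.

Step 1: Check each record against the rule
Step 2: Record 805 has nights = 6
Step 3: Since 6 >= 4, the bonus should not have been applied
Step 4: Correct value = 6, but claimed value = 56
Conclusion: Record 805 has the error.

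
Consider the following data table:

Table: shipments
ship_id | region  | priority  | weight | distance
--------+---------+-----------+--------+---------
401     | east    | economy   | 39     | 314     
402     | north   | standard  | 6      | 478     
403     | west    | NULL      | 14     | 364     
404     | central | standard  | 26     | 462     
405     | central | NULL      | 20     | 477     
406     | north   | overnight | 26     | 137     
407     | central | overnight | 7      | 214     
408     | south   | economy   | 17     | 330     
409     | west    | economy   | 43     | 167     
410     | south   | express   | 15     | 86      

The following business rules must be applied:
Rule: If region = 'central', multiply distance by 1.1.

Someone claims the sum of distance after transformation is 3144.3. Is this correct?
Yes, the result is correct.

Step 1: Calculate the correct sum after transformation
Step 2: Apply multiplier 1.1 to records where region = 'central'
Step 3: Correct result = 3144.3
Step 4: Claimed result = 3144.3
Step 5: 3144.3 = 3144.3 ✓
Conclusion: The claimed result is correct.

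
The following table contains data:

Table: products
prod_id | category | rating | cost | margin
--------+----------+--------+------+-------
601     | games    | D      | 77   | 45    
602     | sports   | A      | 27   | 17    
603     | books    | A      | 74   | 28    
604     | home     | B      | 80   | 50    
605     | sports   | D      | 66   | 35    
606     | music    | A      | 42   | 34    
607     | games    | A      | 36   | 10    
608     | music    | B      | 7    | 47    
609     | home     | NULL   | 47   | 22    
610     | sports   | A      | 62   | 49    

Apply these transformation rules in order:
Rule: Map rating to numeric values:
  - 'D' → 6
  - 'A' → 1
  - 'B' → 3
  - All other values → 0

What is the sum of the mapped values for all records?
23

Step 1: Apply mapping to each record
Step 2: Count by status:
  'D': 2 records × 6 = 12
  'A': 5 records × 1 = 5
  'B': 2 records × 3 = 6
Step 3: Sum all mapped values = 23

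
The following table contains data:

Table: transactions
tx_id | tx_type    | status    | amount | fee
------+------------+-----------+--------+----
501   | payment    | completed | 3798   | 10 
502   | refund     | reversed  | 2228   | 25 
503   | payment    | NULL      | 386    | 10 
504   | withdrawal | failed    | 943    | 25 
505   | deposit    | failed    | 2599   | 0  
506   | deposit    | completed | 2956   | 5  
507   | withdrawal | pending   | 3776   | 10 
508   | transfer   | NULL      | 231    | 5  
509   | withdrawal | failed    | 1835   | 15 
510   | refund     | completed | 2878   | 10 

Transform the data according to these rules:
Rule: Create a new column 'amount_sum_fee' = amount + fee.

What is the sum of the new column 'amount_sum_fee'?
21745

Step 1: For each record, compute amount + fee
Example calculations:
  3798 + 10 = 3808
  2228 + 25 = 2253
  386 + 10 = 396
  ...
Step 2: Sum all derived values
Step 3: Total = 21745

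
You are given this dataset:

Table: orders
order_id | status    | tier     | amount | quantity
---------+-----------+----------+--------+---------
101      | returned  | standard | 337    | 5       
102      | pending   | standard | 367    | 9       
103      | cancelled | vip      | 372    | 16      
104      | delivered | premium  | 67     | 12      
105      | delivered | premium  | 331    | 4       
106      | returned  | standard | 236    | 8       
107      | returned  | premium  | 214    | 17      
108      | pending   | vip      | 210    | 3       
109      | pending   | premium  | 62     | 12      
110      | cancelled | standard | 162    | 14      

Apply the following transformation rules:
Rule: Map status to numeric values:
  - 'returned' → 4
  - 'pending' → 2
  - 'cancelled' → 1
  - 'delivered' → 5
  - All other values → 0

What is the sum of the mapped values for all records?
30

Step 1: Apply mapping to each record
Step 2: Count by status:
  'returned': 3 records × 4 = 12
  'pending': 3 records × 2 = 6
  'cancelled': 2 records × 1 = 2
  'delivered': 2 records × 5 = 10
Step 3: Sum all mapped values = 30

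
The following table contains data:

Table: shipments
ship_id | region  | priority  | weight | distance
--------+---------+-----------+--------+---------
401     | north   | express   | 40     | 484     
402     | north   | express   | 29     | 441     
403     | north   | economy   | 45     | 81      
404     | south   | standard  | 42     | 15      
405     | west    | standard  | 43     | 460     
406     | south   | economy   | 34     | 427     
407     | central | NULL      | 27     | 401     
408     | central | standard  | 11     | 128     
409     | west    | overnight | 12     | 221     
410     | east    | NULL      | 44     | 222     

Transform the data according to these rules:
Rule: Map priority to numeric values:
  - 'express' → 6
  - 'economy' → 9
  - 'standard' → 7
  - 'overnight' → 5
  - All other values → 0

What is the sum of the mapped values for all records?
56

Step 1: Apply mapping to each record
Step 2: Count by status:
  'express': 2 records × 6 = 12
  'economy': 2 records × 9 = 18
  'standard': 3 records × 7 = 21
  'overnight': 1 records × 5 = 5
Step 3: Sum all mapped values = 56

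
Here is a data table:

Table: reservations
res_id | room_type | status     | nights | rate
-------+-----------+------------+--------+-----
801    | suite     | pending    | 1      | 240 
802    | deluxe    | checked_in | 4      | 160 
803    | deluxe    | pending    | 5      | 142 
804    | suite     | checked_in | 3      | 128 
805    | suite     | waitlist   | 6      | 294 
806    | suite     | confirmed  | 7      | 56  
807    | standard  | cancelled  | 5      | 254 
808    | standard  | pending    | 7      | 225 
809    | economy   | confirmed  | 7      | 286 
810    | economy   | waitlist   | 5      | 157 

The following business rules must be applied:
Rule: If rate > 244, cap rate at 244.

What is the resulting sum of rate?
1840

Step 1: 3 records have rate > 244
Step 2: These records originally summed to 834
Step 3: After capping: 3 × 244 = 732
Step 4: Unaffected records sum: 1108
Step 5: Final sum = 732 + 1108 = 1840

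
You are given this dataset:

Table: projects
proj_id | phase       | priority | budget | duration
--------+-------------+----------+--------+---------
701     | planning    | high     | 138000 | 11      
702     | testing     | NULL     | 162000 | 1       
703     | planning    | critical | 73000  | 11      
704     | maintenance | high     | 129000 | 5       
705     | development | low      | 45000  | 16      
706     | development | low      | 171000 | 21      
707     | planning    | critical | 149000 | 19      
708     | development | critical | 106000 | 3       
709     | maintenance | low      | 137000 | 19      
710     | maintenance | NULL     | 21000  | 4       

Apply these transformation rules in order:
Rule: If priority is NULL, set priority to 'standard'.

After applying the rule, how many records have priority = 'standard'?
2

Step 1: Count records where priority IS NULL
Step 2: Found 2 records with NULL priority
Step 3: These records will have priority set to 'standard'
Step 4: Records already having priority = 'standard': 0
Step 5: Answer: 2 + 0 = 2 records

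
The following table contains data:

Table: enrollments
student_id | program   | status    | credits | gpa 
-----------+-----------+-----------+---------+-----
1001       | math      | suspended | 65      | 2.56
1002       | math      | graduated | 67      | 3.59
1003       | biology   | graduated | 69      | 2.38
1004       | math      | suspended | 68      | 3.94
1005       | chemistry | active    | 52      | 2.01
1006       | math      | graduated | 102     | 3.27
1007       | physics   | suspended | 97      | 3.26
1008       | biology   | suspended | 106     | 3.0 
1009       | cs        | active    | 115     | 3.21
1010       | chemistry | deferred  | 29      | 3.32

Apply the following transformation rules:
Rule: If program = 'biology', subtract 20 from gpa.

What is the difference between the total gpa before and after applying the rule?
40.0

Step 1: Original sum of gpa = 30.54
Step 2: 2 records have program = 'biology'
Step 3: Each affected record changes by -20
Step 4: Total change = 2 × -20 = -40
Step 5: New sum = 30.54 + -40 = -9.46
Step 6: Difference = |-9.46 - 30.54| = 40.0
        (Sum decreased by 40.0)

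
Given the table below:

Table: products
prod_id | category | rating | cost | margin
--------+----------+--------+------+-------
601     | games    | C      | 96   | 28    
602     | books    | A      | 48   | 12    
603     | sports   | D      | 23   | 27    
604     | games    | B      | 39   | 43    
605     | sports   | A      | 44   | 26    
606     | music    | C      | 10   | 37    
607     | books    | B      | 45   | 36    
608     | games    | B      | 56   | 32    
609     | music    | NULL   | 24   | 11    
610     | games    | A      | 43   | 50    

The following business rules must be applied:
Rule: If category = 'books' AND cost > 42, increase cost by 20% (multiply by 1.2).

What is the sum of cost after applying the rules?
446.6

Step 1: Find records where category = 'books' AND cost > 42
Step 2: 2 records match, summing to 93
Step 3: After multiplier: 93 × 1.2 = 111.6
Step 4: Unaffected records sum: 335
Step 5: Final sum = 111.6 + 335 = 446.6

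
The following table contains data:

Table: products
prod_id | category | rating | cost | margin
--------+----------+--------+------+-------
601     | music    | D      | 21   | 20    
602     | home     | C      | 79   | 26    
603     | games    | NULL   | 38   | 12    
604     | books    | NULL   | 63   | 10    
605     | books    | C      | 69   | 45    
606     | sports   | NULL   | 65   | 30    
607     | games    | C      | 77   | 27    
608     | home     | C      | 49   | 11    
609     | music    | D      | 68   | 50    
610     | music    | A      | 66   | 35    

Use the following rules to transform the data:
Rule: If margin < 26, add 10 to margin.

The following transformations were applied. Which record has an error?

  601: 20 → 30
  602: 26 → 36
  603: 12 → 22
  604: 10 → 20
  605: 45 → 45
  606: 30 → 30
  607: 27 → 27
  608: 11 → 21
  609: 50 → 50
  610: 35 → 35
Record 602 has an error. The correct transformed value should be 26, not 36.

Step 1: Check each record against the rule
Step 2: Record 602 has margin = 26
Step 3: Since 26 >= 26, the bonus should not have been applied
Step 4: Correct value = 26, but claimed value = 36
Conclusion: Record 602 has the error.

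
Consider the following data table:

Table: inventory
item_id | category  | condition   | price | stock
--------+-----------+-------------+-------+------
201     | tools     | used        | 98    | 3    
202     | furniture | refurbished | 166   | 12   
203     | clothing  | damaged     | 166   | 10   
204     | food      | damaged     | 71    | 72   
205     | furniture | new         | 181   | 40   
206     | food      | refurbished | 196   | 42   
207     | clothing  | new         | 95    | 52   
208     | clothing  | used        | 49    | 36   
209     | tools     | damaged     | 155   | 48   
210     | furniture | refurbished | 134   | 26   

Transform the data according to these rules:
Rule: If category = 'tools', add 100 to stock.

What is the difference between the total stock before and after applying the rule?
200

Step 1: Original sum of stock = 341
Step 2: 2 records have category = 'tools'
Step 3: Each affected record changes by 100
Step 4: Total change = 2 × 100 = 200
Step 5: New sum = 341 + 200 = 541
Step 6: Difference = |541 - 341| = 200
        (Sum increased by 200)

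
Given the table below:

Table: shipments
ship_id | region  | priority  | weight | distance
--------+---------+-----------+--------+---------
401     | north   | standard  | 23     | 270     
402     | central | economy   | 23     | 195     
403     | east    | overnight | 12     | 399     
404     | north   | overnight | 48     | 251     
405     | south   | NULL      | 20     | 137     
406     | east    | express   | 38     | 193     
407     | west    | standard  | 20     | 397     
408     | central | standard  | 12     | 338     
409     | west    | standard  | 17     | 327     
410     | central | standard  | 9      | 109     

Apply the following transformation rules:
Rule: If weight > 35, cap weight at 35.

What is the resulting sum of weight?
206

Step 1: 2 records have weight > 35
Step 2: These records originally summed to 86
Step 3: After capping: 2 × 35 = 70
Step 4: Unaffected records sum: 136
Step 5: Final sum = 70 + 136 = 206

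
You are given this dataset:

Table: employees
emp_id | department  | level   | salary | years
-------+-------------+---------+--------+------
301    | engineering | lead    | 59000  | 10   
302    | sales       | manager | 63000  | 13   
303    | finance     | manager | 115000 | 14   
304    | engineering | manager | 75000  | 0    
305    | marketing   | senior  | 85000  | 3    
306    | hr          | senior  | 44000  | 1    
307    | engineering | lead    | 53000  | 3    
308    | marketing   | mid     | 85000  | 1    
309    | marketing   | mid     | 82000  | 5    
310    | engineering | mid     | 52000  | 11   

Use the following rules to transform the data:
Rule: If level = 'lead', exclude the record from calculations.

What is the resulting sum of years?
48

Step 1: Identify records where level = 'lead'
Step 2: The excluded records sum to 13
Step 3: Original total years = 61
Step 4: Remaining total = 61 - 13 = 48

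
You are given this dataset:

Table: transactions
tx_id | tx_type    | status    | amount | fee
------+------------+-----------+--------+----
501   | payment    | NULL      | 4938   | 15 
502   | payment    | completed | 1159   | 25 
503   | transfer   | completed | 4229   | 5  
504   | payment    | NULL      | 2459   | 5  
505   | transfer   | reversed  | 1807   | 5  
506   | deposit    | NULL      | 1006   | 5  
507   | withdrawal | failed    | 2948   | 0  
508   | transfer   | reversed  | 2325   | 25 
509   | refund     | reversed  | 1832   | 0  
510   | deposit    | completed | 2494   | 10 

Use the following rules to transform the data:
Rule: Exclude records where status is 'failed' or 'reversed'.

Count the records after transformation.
6

Step 1: Count records to exclude
  - 1 (failed) + 3 (reversed) = 4 records
Step 2: Total records: 10
Step 3: Remaining = 10 - 4 = 6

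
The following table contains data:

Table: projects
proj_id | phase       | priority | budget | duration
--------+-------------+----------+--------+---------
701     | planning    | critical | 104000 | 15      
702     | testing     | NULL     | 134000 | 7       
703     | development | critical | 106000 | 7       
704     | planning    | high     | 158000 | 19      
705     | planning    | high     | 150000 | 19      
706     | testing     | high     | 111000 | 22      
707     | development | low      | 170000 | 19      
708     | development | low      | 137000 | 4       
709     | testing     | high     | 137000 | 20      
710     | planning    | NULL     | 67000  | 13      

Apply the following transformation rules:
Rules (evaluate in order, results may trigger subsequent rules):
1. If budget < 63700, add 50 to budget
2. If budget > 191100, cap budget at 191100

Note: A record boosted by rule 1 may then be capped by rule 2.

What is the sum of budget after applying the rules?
1274000

Step 1: Apply rule 1 to records with budget < 63700
  - 0 records get bonus of 50
  - Of these, 0 records then exceed 191100 and get capped
Step 2: Apply rule 2 to records with budget > 191100
  - 0 records (original) are capped
Step 3: Calculate final sum = 1274000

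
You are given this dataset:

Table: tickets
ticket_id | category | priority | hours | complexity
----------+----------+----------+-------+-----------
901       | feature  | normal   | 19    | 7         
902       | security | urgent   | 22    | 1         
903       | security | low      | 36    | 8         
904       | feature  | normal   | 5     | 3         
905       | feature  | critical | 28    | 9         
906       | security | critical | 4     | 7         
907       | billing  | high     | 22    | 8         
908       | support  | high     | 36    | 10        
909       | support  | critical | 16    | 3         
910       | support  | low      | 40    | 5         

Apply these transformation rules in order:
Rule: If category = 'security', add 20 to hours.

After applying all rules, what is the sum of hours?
288

Step 1: Count records where category = 'security': 3
Step 2: Total bonus added: 3 × 20 = 60
Step 3: Original sum of hours: 228
Step 4: Final sum = 228 + 60 = 288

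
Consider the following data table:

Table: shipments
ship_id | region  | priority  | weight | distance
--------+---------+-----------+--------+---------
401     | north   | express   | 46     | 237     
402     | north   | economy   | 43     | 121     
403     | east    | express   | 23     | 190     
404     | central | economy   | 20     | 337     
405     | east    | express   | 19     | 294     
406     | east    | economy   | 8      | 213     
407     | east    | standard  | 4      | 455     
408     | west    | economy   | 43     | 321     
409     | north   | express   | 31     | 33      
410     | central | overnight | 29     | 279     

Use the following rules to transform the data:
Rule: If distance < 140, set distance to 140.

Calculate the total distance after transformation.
2606

Step 1: 2 records have distance < 140
Step 2: These records originally summed to 154
Step 3: After setting to minimum: 2 × 140 = 280
Step 4: Unaffected records sum: 2326
Step 5: Final sum = 280 + 2326 = 2606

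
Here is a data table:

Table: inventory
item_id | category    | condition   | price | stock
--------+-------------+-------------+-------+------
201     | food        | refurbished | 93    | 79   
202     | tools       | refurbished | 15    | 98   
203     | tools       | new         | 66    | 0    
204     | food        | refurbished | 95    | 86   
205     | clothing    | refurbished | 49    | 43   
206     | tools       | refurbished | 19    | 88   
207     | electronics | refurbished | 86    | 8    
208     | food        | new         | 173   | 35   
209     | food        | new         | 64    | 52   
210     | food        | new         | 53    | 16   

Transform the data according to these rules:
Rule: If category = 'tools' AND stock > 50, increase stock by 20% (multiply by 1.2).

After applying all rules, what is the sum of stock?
542.2

Step 1: Find records where category = 'tools' AND stock > 50
Step 2: 2 records match, summing to 186
Step 3: After multiplier: 186 × 1.2 = 223.2
Step 4: Unaffected records sum: 319
Step 5: Final sum = 223.2 + 319 = 542.2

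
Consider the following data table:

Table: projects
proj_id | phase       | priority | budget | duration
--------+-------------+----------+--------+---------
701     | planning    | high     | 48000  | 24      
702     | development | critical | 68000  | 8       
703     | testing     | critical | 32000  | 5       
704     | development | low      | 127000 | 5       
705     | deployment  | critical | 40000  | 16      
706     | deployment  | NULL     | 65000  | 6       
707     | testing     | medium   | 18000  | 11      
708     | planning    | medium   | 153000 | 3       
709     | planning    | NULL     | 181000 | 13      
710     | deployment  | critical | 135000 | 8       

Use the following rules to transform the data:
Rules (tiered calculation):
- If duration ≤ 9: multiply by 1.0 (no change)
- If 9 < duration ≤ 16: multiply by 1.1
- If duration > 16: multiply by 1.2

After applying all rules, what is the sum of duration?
107.8

Step 1: Tier 1 (duration ≤ 9): 6 records, sum = 35 × 1.0 = 35.0
Step 2: Tier 2 (9 < duration ≤ 16): 3 records, sum = 40 × 1.1 = 44.0
Step 3: Tier 3 (duration > 16): 1 records, sum = 24 × 1.2 = 28.8
Step 4: Final sum = 35.0 + 44.0 + 28.8 = 107.8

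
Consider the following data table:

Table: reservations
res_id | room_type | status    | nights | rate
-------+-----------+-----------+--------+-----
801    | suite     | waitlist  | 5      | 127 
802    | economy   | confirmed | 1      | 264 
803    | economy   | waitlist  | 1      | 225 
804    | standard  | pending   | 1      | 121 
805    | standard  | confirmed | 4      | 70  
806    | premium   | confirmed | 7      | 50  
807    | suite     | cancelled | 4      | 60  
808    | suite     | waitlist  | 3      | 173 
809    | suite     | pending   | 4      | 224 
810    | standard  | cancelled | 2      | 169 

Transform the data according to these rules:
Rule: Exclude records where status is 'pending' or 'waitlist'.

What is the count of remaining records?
5

Step 1: Count records to exclude
  - 2 (pending) + 3 (waitlist) = 5 records
Step 2: Total records: 10
Step 3: Remaining = 10 - 5 = 5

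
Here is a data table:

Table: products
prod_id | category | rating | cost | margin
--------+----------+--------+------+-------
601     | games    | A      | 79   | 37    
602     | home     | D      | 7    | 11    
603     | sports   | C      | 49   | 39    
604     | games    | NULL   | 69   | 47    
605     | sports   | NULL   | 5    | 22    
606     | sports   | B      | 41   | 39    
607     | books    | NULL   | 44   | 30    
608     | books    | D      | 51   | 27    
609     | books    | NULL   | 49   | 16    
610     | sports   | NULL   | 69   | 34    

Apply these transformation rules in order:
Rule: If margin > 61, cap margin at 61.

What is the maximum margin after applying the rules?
47

Step 1: Original maximum margin = 47
Step 2: Check cap of 61 against maximum
Step 3: No records exceed the cap (max 47 <= cap 61), so no capping applies
Step 4: Maximum after transformation = 47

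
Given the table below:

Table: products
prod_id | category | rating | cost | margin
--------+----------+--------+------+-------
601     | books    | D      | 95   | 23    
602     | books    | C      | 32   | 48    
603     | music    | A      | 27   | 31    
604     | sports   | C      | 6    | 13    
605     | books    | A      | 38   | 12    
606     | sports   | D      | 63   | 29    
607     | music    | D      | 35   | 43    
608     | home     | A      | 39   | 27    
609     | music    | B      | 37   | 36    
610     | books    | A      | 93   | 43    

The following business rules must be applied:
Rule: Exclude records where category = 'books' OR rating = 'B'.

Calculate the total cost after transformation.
170

Step 1: Find records where category = 'books' OR rating = 'B'
Step 2: 5 records match, summing to 295
Step 3: Original sum: 465
Step 4: Remaining sum = 465 - 295 = 170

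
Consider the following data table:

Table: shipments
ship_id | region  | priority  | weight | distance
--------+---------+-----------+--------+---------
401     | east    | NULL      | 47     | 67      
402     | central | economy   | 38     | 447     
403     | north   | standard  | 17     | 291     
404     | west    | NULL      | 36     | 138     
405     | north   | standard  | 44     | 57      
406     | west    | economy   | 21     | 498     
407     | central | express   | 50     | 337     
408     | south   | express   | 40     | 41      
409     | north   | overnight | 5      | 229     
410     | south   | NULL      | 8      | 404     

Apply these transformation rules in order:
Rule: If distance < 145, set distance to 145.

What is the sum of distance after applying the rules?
2786

Step 1: 4 records have distance < 145
Step 2: These records originally summed to 303
Step 3: After setting to minimum: 4 × 145 = 580
Step 4: Unaffected records sum: 2206
Step 5: Final sum = 580 + 2206 = 2786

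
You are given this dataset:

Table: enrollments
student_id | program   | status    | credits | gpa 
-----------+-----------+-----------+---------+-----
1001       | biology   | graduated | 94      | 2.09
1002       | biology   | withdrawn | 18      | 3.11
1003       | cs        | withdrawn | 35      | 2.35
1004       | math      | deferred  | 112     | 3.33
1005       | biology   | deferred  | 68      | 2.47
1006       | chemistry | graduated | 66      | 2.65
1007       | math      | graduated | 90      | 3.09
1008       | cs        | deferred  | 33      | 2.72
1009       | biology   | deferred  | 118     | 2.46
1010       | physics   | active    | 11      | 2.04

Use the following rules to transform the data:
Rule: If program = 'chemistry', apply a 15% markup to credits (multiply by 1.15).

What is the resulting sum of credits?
654.9

Step 1: Records with program = 'chemistry' have total credits = 66
Step 2: Apply multiplier: 66 × 1.15 = 75.9
Step 3: Other records total: 579
Step 4: Final sum = 75.9 + 579 = 654.9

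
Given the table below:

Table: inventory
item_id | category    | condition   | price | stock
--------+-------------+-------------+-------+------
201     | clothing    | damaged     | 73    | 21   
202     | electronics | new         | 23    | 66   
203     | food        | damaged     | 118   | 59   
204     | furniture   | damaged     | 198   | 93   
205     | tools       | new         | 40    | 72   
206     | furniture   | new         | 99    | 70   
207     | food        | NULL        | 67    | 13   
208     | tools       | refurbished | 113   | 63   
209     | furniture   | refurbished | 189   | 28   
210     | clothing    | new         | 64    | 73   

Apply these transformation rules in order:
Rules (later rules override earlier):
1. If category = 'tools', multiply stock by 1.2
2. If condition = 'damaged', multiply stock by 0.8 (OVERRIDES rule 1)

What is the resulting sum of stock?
550.4

Step 1: Rule 2 takes priority for records with condition = 'damaged'
  - 3 records: 173 × 0.8 = 138.4
Step 2: Rule 1 applies to remaining records with category = 'tools'
  - 2 records: 135 × 1.2 = 162.0
Step 3: Other records unchanged: 250
Step 4: Final sum = 138.4 + 162.0 + 250 = 550.4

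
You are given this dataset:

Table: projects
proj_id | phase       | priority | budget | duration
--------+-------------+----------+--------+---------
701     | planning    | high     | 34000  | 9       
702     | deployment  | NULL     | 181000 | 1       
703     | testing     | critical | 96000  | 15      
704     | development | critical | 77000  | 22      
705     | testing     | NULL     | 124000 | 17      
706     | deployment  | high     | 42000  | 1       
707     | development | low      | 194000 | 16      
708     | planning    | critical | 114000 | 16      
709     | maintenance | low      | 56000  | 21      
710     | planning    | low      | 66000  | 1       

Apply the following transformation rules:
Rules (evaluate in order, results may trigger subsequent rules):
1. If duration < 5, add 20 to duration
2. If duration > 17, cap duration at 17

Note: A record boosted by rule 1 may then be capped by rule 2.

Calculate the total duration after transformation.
158

Step 1: Apply rule 1 to records with duration < 5
  - 3 records get bonus of 20
  - Of these, 3 records then exceed 17 and get capped
Step 2: Apply rule 2 to records with duration > 17
  - 2 records (original) are capped
Step 3: Calculate final sum = 158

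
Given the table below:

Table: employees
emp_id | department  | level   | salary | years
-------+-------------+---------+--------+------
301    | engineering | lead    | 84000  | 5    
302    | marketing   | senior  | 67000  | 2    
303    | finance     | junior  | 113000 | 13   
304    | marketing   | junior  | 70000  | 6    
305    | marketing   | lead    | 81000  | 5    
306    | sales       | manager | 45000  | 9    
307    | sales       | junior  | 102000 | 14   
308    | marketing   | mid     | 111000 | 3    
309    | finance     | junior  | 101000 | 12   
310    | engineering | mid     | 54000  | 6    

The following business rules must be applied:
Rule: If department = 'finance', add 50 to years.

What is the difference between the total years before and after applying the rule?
100

Step 1: Original sum of years = 75
Step 2: 2 records have department = 'finance'
Step 3: Each affected record changes by 50
Step 4: Total change = 2 × 50 = 100
Step 5: New sum = 75 + 100 = 175
Step 6: Difference = |175 - 75| = 100
        (Sum increased by 100)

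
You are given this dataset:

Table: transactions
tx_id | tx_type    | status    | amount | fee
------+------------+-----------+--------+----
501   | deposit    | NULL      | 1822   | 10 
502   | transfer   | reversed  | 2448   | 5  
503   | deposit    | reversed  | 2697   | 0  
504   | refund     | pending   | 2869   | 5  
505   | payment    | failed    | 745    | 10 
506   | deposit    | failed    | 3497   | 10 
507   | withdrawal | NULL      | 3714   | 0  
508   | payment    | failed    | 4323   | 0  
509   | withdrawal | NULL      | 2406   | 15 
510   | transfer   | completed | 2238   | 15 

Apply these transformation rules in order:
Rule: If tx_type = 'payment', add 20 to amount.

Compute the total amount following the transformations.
26799

Step 1: Count records where tx_type = 'payment': 2
Step 2: Total bonus added: 2 × 20 = 40
Step 3: Original sum of amount: 26759
Step 4: Final sum = 26759 + 40 = 26799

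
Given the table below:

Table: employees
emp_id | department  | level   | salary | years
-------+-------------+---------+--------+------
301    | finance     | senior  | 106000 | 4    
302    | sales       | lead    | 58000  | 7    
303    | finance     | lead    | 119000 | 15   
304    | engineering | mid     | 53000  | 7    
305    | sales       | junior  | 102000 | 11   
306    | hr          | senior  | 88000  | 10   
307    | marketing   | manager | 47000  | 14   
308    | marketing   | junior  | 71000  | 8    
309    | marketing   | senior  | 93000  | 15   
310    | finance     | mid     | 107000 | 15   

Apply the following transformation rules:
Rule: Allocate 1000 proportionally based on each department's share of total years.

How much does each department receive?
engineering: 66.04, finance: 320.75, hr: 94.34, marketing: 349.06, sales: 169.81

Step 1: Calculate total years = 106
Step 2: Calculate each department's proportion:
  engineering: 7/106 = 6.60% → 66.04
  finance: 34/106 = 32.08% → 320.75
  hr: 10/106 = 9.43% → 94.34
  marketing: 37/106 = 34.91% → 349.06
  sales: 18/106 = 16.98% → 169.81
Step 3: Verify: sum of allocations ≈ 1000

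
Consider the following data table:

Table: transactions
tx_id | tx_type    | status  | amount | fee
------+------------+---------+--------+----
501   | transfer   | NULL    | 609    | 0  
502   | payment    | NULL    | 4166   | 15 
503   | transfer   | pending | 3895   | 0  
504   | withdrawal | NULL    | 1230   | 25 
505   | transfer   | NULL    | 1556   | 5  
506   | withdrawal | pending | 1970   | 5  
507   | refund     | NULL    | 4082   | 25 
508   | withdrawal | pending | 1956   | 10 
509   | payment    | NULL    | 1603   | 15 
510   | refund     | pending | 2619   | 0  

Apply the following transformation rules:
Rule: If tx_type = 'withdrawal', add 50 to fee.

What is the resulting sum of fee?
250

Step 1: Count records where tx_type = 'withdrawal': 3
Step 2: Total bonus added: 3 × 50 = 150
Step 3: Original sum of fee: 100
Step 4: Final sum = 100 + 150 = 250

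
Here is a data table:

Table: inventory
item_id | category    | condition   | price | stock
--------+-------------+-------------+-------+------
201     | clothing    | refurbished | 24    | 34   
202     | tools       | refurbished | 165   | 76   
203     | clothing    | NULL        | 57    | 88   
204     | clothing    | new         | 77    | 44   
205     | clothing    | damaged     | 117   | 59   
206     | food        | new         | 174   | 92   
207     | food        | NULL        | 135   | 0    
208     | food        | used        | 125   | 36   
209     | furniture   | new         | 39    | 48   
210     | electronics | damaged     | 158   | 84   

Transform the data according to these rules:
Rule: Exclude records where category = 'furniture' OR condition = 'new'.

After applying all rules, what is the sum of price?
781

Step 1: Find records where category = 'furniture' OR condition = 'new'
Step 2: 3 records match, summing to 290
Step 3: Original sum: 1071
Step 4: Remaining sum = 1071 - 290 = 781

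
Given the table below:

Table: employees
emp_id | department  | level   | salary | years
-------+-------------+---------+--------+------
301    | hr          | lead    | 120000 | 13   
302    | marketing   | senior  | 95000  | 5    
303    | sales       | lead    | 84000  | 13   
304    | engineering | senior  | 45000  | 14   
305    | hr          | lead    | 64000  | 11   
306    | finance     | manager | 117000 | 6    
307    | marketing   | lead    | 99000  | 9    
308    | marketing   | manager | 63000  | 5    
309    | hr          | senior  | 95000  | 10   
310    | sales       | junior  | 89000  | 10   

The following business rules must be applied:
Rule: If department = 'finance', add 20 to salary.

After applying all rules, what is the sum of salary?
871020

Step 1: Count records where department = 'finance': 1
Step 2: Total bonus added: 1 × 20 = 20
Step 3: Original sum of salary: 871000
Step 4: Final sum = 871000 + 20 = 871020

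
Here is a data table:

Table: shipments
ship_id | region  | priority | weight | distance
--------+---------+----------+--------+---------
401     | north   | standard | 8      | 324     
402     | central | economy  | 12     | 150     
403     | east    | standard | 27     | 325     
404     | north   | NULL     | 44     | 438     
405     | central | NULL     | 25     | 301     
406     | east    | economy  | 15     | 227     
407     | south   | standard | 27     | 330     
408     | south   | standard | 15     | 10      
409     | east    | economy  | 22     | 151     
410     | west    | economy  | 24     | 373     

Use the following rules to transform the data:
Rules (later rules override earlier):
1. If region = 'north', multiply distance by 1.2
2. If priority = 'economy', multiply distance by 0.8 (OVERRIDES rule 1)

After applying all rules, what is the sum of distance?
2601.2

Step 1: Rule 2 takes priority for records with priority = 'economy'
  - 4 records: 901 × 0.8 = 720.8
Step 2: Rule 1 applies to remaining records with region = 'north'
  - 2 records: 762 × 1.2 = 914.4
Step 3: Other records unchanged: 966
Step 4: Final sum = 720.8 + 914.4 + 966 = 2601.2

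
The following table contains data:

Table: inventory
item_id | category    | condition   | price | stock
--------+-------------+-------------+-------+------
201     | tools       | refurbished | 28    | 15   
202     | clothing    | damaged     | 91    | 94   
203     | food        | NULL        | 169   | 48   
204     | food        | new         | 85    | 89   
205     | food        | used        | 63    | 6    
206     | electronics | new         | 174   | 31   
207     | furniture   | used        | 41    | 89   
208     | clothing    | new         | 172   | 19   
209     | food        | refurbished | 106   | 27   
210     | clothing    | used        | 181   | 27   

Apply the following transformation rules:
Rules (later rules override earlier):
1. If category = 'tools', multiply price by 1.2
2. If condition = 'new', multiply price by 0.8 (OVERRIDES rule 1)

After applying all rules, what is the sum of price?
1029.4

Step 1: Rule 2 takes priority for records with condition = 'new'
  - 3 records: 431 × 0.8 = 344.8
Step 2: Rule 1 applies to remaining records with category = 'tools'
  - 1 records: 28 × 1.2 = 33.6
Step 3: Other records unchanged: 651
Step 4: Final sum = 344.8 + 33.6 + 651 = 1029.4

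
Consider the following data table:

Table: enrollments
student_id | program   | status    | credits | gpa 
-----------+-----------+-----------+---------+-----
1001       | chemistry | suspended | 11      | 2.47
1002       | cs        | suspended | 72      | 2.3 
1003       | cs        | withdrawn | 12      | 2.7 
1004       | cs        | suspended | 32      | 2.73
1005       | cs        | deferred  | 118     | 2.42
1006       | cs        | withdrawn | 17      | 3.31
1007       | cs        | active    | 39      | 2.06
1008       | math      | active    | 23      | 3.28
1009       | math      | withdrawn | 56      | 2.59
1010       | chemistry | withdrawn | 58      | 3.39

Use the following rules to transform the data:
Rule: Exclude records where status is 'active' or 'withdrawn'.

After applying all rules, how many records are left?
4

Step 1: Count records to exclude
  - 2 (active) + 4 (withdrawn) = 6 records
Step 2: Total records: 10
Step 3: Remaining = 10 - 6 = 4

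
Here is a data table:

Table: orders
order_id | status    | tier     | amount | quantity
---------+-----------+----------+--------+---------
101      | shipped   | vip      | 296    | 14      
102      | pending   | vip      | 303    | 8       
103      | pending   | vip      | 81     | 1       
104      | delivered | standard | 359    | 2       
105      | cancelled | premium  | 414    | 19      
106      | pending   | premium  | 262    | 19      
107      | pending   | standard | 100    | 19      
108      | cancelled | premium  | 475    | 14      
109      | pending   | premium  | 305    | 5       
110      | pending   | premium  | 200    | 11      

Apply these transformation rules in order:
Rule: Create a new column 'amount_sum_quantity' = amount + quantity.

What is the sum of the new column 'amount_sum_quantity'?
2907

Step 1: For each record, compute amount + quantity
Example calculations:
  296 + 14 = 310
  303 + 8 = 311
  81 + 1 = 82
  ...
Step 2: Sum all derived values
Step 3: Total = 2907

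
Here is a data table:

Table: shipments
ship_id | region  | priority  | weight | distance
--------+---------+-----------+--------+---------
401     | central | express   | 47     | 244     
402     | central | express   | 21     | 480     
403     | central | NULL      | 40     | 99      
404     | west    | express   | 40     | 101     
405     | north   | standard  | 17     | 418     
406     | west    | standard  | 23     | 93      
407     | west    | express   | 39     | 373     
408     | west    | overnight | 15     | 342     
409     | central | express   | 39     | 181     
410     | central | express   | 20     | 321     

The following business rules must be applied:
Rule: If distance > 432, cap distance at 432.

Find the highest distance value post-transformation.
432

Step 1: Original maximum distance = 480
Step 2: Apply cap at 432
Step 3: 1 records had distance > 432 and were capped
Step 4: Maximum after transformation = 432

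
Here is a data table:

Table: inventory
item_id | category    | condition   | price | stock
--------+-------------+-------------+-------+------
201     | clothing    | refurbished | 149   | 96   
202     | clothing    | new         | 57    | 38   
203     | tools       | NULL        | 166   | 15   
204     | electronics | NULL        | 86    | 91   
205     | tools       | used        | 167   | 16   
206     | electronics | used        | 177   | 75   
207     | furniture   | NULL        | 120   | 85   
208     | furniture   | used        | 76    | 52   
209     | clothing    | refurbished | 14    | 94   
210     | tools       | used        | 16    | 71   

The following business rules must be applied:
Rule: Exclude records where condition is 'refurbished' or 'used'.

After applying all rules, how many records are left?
4

Step 1: Count records to exclude
  - 2 (refurbished) + 4 (used) = 6 records
Step 2: Total records: 10
Step 3: Remaining = 10 - 6 = 4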